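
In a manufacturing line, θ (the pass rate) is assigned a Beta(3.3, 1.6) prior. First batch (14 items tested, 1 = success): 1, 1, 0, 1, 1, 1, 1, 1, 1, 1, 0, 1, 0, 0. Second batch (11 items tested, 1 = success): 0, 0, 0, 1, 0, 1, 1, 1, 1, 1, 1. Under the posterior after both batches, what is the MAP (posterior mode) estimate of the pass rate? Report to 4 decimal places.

The Beta prior is conjugate to a Binomial/Bernoulli likelihood; the update adds successes to α and failures to β.
After batch 1: Beta(3.3+10, 1.6+4) = Beta(13.3, 5.6).
After batch 2: Beta(13.3+7, 5.6+4) = Beta(20.3, 9.6).
Mode of Beta(a,b) for a,b>1 is (a−1)/(a+b−2) = 19.3/27.9 = 0.6918.

0.6918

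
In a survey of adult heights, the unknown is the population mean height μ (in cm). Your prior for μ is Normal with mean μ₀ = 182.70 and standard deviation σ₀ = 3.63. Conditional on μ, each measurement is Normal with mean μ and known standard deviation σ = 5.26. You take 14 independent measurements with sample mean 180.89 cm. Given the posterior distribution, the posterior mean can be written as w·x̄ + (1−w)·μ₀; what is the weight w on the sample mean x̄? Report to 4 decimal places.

0.8696

For Normal data with known variance σ², a Normal(μ₀, σ₀²) prior on μ is conjugate. Posterior precision = 1/σ₀² + n/σ²; posterior mean is the precision-weighted average of μ₀ and x̄.
σ₀² = 3.63² = 13.1769, σ² = 5.26² = 27.6676. Prior precision 1/σ₀² = 1/13.1769; data precision n/σ² = 14/27.6676.
w = (n/σ²)/(1/σ₀² + n/σ²) = n·σ₀²/(σ² + n·σ₀²) = 14·13.1769/(27.6676 + 14·13.1769) = 184.4766/212.1442 = 0.8696.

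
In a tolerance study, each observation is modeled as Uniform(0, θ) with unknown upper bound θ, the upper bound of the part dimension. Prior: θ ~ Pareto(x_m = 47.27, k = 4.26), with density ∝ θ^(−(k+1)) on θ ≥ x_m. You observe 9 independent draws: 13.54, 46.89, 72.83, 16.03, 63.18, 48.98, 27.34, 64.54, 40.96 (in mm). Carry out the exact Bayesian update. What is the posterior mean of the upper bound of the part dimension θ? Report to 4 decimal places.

A Pareto(scale x_m, shape k) prior on the upper bound θ of Uniform(0, θ) is conjugate: posterior is Pareto(max(x_m, max xᵢ), k + n).
Sample maximum = 72.83; prior scale x_m = 47.27 → posterior scale = max = 72.83.
Posterior shape = 4.26 + 9 = 13.26.
E[θ|data] = k·x_m/(k−1) = 13.26·72.83/12.26 = 78.7705.

78.7705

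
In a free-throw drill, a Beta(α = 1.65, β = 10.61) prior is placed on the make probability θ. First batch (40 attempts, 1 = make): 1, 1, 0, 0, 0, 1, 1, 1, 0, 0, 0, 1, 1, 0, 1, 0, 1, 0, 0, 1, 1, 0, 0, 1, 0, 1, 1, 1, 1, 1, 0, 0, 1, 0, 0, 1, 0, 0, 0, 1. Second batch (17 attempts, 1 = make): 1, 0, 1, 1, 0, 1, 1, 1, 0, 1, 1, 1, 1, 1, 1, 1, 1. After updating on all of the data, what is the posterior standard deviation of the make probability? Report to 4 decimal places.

0.0596

The Beta prior is conjugate to a Binomial/Bernoulli likelihood; the update adds successes to α and failures to β.
After batch 1: Beta(1.65+20, 10.61+20) = Beta(21.65, 30.61).
After batch 2: Beta(21.65+14, 30.61+3) = Beta(35.65, 33.61).
Var = αβ/((α+β)²(α+β+1)) = 35.65·33.61/(69.26²·70.26) = 0.00355513; SD = √0.00355513 = 0.0596.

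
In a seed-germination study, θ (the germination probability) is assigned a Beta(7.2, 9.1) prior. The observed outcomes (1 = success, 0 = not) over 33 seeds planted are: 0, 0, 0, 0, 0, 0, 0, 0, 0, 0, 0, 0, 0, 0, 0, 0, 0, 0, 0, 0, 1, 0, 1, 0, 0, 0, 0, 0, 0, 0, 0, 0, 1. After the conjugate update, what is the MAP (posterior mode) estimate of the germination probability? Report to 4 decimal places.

The Beta prior is conjugate to a Binomial/Bernoulli likelihood; the update adds successes to α and failures to β.
Posterior: Beta(α+k, β+n−k) = Beta(7.2+3, 9.1+30) = Beta(10.2, 39.1).
Mode of Beta(a,b) for a,b>1 is (a−1)/(a+b−2) = 9.2/47.3 = 0.1945.

0.1945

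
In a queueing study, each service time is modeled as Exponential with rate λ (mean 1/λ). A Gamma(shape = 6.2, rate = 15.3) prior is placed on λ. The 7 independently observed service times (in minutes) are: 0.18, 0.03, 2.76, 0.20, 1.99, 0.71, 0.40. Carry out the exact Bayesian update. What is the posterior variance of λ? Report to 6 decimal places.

With a Gamma(shape α, rate β) prior on the exponential rate λ, the posterior after n observations with total T = Σxᵢ is Gamma(α+n, β+T).
Sum of observations T = 6.27 minutes; n = 7.
Posterior: Gamma(6.2+7, 15.3+6.27) = Gamma(13.2, 21.57).
Var = α/β² = 0.028371.

0.028371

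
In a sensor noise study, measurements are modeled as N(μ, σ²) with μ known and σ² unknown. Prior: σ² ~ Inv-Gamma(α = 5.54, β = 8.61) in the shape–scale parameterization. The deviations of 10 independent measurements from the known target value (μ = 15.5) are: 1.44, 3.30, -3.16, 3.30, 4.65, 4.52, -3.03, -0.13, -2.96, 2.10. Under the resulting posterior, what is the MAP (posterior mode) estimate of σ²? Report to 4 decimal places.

With known mean μ and an Inverse-Gamma(α, β) prior on σ², the Normal likelihood is conjugate: posterior is Inv-Gamma(α + n/2, β + Σ(xᵢ−μ)²/2).
Σ(xᵢ−μ)² = (1.44)² + (3.30)² + (-3.16)² + (3.30)² + (4.65)² + (4.52)² + (-3.03)² + (-0.13)² + (-2.96)² + (2.10)² = 98.2615.
Posterior: Inv-Gamma(5.54 + 10/2, 8.61 + 98.2615/2) = Inv-Gamma(10.54, 57.74075).
Mode = β/(α+1) = 57.74075/11.54 = 5.0035.

5.0035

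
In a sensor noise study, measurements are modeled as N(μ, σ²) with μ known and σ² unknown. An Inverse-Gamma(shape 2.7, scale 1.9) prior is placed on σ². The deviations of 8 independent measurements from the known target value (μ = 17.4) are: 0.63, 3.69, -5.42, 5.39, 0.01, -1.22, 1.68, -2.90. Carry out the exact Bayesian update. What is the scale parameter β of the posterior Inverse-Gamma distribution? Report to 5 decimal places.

With known mean μ and an Inverse-Gamma(α, β) prior on σ², the Normal likelihood is conjugate: posterior is Inv-Gamma(α + n/2, β + Σ(xᵢ−μ)²/2).
Σ(xᵢ−μ)² = (0.63)² + (3.69)² + (-5.42)² + (5.39)² + (0.01)² + (-1.22)² + (1.68)² + (-2.90)² = 85.1624.
Posterior: Inv-Gamma(2.7 + 8/2, 1.9 + 85.1624/2) = Inv-Gamma(6.70, 44.48120).
Posterior β = 44.48120.

44.48120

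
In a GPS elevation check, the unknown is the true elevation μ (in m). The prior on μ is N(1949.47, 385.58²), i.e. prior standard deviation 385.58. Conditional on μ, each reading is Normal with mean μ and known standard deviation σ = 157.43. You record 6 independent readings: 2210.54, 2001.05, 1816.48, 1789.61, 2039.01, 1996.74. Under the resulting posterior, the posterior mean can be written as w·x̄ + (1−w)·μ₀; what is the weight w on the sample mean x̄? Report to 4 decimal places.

0.9730

For Normal data with known variance σ², a Normal(μ₀, σ₀²) prior on μ is conjugate. Posterior precision = 1/σ₀² + n/σ²; posterior mean is the precision-weighted average of μ₀ and x̄.
σ₀² = 385.58² = 148671.9364, σ² = 157.43² = 24784.2049. Prior precision 1/σ₀² = 1/148671.9364; data precision n/σ² = 6/24784.2049.
w = (n/σ²)/(1/σ₀² + n/σ²) = n·σ₀²/(σ² + n·σ₀²) = 6·148671.9364/(24784.2049 + 6·148671.9364) = 892031.6184/916815.8233 = 0.9730.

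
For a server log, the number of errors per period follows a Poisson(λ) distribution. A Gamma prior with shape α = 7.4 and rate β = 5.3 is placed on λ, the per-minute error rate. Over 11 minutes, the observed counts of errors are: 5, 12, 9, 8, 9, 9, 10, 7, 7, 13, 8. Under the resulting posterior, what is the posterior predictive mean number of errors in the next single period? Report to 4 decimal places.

With a Gamma(shape α, rate β) prior, the Poisson likelihood is conjugate: the posterior is Gamma(α + ΣXᵢ, β + n).
Sum of counts S = 97 over n = 11 minutes.
Posterior: Gamma(α+S, β+n) = Gamma(7.4+97, 5.3+11) = Gamma(104.4, 16.3).
The predictive distribution for one future period is NegBinom with mean α/β = 6.4049.

6.4049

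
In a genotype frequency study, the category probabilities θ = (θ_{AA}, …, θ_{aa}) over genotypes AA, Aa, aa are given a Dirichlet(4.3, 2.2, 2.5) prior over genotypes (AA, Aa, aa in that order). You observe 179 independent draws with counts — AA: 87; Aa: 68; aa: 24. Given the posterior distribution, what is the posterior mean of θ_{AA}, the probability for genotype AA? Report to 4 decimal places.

The Dirichlet prior is conjugate to the Multinomial likelihood: each posterior αⱼ = prior αⱼ + observed count nⱼ.
Posterior concentration: (91.3, 70.2, 26.5), total = 188.0.
E[θ_{AA}|data] = α_{AA}/Σα = 91.3/188.0 = 0.4856.

0.4856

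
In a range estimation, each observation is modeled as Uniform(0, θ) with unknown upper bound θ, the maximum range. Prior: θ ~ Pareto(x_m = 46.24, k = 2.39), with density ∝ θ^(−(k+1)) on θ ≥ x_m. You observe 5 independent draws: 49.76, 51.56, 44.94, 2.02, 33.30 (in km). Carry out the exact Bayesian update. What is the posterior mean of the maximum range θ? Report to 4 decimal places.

A Pareto(scale x_m, shape k) prior on the upper bound θ of Uniform(0, θ) is conjugate: posterior is Pareto(max(x_m, max xᵢ), k + n).
Sample maximum = 51.56; prior scale x_m = 46.24 → posterior scale = max = 51.56.
Posterior shape = 2.39 + 5 = 7.39.
E[θ|data] = k·x_m/(k−1) = 7.39·51.56/6.39 = 59.6289.

59.6289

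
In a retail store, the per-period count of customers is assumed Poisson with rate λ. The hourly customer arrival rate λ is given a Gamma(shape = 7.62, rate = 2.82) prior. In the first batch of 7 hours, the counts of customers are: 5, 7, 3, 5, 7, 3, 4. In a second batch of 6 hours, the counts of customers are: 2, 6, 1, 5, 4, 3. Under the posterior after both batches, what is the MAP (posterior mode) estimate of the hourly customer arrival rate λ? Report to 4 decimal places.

3.8951

With a Gamma(shape α, rate β) prior, the Poisson likelihood is conjugate: the posterior is Gamma(α + ΣXᵢ, β + n).
Batch 1: sum of counts S = 34 over n = 7 hours.
After batch 1: Gamma(α+S, β+n) = Gamma(7.62+34, 2.82+7) = Gamma(41.62, 9.82).
Batch 2: sum of counts S = 21 over n = 6 hours.
After batch 2: Gamma(α+S, β+n) = Gamma(41.62+21, 9.82+6) = Gamma(62.62, 15.82).
Mode of Gamma(α,β) for α≥1 is (α−1)/β = 61.62/15.82 = 3.8951.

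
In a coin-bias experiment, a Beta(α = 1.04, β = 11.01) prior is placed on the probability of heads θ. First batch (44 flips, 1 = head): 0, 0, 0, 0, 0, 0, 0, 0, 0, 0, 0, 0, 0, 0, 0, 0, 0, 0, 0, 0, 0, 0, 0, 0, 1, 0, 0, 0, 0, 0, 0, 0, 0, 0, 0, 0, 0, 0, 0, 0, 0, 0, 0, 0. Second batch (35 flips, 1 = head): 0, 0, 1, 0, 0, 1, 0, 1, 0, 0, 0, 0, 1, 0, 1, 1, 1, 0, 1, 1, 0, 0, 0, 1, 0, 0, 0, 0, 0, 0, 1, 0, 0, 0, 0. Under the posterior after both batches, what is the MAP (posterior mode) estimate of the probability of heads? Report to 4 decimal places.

The Beta prior is conjugate to a Binomial/Bernoulli likelihood; the update adds successes to α and failures to β.
After batch 1: Beta(1.04+1, 11.01+43) = Beta(2.04, 54.01).
After batch 2: Beta(2.04+11, 54.01+24) = Beta(13.04, 78.01).
Mode of Beta(a,b) for a,b>1 is (a−1)/(a+b−2) = 12.04/89.05 = 0.1352.

0.1352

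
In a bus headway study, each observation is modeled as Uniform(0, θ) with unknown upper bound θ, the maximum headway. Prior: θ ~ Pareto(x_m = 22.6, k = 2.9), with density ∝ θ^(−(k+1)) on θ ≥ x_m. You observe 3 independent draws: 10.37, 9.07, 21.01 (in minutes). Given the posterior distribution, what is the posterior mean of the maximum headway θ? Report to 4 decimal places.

A Pareto(scale x_m, shape k) prior on the upper bound θ of Uniform(0, θ) is conjugate: posterior is Pareto(max(x_m, max xᵢ), k + n).
Sample maximum = 21.01; prior scale x_m = 22.6 → posterior scale = max = 22.60.
Posterior shape = 2.9 + 3 = 5.9.
E[θ|data] = k·x_m/(k−1) = 5.9·22.60/4.9 = 27.2122.

27.2122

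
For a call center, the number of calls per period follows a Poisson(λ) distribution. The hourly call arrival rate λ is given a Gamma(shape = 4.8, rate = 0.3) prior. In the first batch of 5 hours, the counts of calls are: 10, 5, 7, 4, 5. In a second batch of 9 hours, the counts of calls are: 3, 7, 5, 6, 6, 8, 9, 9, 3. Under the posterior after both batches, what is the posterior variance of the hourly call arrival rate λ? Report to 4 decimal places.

With a Gamma(shape α, rate β) prior, the Poisson likelihood is conjugate: the posterior is Gamma(α + ΣXᵢ, β + n).
Batch 1: sum of counts S = 31 over n = 5 hours.
After batch 1: Gamma(α+S, β+n) = Gamma(4.8+31, 0.3+5) = Gamma(35.8, 5.3).
Batch 2: sum of counts S = 56 over n = 9 hours.
After batch 2: Gamma(α+S, β+n) = Gamma(35.8+56, 5.3+9) = Gamma(91.8, 14.3).
Var = α/β² = 91.8/14.3² = 0.4489.

0.4489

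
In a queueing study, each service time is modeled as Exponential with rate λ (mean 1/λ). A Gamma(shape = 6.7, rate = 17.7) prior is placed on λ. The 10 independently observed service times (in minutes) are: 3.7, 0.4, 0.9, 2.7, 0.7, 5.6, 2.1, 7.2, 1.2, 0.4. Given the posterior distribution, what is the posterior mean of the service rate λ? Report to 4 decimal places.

0.3920

With a Gamma(shape α, rate β) prior on the exponential rate λ, the posterior after n observations with total T = Σxᵢ is Gamma(α+n, β+T).
Sum of observations T = 24.9 minutes; n = 10.
Posterior: Gamma(6.7+10, 17.7+24.9) = Gamma(16.7, 42.6).
Posterior mean of λ = α/β = 16.7/42.6 = 0.3920.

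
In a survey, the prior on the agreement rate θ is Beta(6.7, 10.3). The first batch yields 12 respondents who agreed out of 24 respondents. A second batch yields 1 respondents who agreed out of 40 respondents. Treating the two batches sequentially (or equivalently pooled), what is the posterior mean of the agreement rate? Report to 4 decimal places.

0.2432

The Beta prior is conjugate to a Binomial/Bernoulli likelihood; the update adds successes to α and failures to β.
After batch 1: Beta(6.7+12, 10.3+12) = Beta(18.7, 22.3).
After batch 2: Beta(18.7+1, 22.3+39) = Beta(19.7, 61.3).
Posterior mean = α/(α+β) = 19.7/81.0 = 0.2432.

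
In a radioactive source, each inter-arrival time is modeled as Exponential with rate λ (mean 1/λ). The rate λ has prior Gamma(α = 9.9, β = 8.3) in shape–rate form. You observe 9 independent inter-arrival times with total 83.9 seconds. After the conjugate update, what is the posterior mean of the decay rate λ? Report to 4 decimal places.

With a Gamma(shape α, rate β) prior on the exponential rate λ, the posterior after n observations with total T = Σxᵢ is Gamma(α+n, β+T).
Posterior: Gamma(9.9+9, 8.3+83.9) = Gamma(18.9, 92.2).
Posterior mean of λ = α/β = 18.9/92.2 = 0.2050.

0.2050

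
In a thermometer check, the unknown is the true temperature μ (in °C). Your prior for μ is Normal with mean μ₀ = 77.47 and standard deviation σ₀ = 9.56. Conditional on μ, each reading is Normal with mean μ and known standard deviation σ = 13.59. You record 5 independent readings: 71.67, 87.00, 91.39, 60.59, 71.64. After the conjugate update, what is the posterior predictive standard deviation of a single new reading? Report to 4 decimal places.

14.5256

For Normal data with known variance σ², a Normal(μ₀, σ₀²) prior on μ is conjugate. Posterior precision = 1/σ₀² + n/σ²; posterior mean is the precision-weighted average of μ₀ and x̄.
σ₀² = 9.56² = 91.3936, σ² = 13.59² = 184.6881; σ² + n·σ₀² = 184.6881 + 5·91.3936 = 641.6561.
Posterior precision = 1/σ₀² + n/σ² = 1/91.3936 + 5/184.6881 = (σ² + n·σ₀²)/(σ₀²σ²) = 641.6561/(91.3936·184.6881); posterior variance σₙ² = σ₀²σ²/(σ² + n·σ₀²) = 91.3936·184.6881/641.6561 = 26.305852.
Predictive variance for one new observation = σₙ² + σ² = 91.3936·184.6881/641.6561 + 184.6881 = σ²·(σ₀² + 641.6561)/641.6561 = 184.6881·733.0497/641.6561 = 210.993952; SD = √(184.6881·733.0497/641.6561) = 14.5256.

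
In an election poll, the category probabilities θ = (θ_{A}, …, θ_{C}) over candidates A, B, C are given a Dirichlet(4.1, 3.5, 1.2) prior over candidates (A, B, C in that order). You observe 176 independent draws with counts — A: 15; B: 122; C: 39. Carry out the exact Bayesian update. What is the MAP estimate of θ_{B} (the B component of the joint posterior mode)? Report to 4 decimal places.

The Dirichlet prior is conjugate to the Multinomial likelihood: each posterior αⱼ = prior αⱼ + observed count nⱼ.
Posterior concentration: (19.1, 125.5, 40.2), total = 184.8.
Joint mode component: (α_{B}−1)/(Σα−K) = 124.5/181.8 = 0.6848.

0.6848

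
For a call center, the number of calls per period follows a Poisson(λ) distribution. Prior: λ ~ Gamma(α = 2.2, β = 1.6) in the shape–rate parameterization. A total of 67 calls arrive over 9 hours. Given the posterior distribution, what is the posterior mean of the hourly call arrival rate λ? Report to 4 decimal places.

6.5283

With a Gamma(shape α, rate β) prior, the Poisson likelihood is conjugate: the posterior is Gamma(α + ΣXᵢ, β + n).
Posterior: Gamma(α+S, β+n) = Gamma(2.2+67, 1.6+9) = Gamma(69.2, 10.6).
Posterior mean = α/β = 69.2/10.6 = 6.5283.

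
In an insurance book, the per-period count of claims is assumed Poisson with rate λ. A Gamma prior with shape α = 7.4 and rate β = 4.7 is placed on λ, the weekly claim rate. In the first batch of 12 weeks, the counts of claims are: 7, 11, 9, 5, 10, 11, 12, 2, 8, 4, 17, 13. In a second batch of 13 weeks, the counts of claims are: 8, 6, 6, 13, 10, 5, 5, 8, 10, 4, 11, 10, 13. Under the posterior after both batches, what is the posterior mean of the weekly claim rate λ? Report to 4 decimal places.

With a Gamma(shape α, rate β) prior, the Poisson likelihood is conjugate: the posterior is Gamma(α + ΣXᵢ, β + n).
Batch 1: sum of counts S = 109 over n = 12 weeks.
After batch 1: Gamma(α+S, β+n) = Gamma(7.4+109, 4.7+12) = Gamma(116.4, 16.7).
Batch 2: sum of counts S = 109 over n = 13 weeks.
After batch 2: Gamma(α+S, β+n) = Gamma(116.4+109, 16.7+13) = Gamma(225.4, 29.7).
Posterior mean = α/β = 225.4/29.7 = 7.5892.

7.5892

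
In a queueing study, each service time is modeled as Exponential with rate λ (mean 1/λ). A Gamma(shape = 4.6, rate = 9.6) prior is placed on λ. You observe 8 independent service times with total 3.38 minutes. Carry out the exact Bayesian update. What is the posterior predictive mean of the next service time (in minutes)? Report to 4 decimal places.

1.1190

With a Gamma(shape α, rate β) prior on the exponential rate λ, the posterior after n observations with total T = Σxᵢ is Gamma(α+n, β+T).
Posterior: Gamma(4.6+8, 9.6+3.38) = Gamma(12.6, 12.98).
The predictive distribution for the next observation is Lomax; its mean is β/(α−1) = 12.98/11.6 = 1.1190.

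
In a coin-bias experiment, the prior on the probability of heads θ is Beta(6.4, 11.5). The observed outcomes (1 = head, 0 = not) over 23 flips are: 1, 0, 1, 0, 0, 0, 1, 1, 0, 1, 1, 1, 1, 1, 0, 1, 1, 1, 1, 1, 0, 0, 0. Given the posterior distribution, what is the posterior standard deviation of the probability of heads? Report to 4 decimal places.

The Beta prior is conjugate to a Binomial/Bernoulli likelihood; the update adds successes to α and failures to β.
Posterior: Beta(α+k, β+n−k) = Beta(6.4+14, 11.5+9) = Beta(20.4, 20.5).
Var = αβ/((α+β)²(α+β+1)) = 20.4·20.5/(40.9²·41.9) = 0.00596655; SD = √0.00596655 = 0.0772.

0.0772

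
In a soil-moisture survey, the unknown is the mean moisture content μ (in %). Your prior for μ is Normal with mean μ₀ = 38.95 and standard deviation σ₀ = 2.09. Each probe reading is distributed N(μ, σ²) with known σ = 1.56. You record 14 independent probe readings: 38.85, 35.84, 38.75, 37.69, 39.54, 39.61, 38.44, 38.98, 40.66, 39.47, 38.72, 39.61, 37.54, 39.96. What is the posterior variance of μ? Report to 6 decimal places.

0.167176

For Normal data with known variance σ², a Normal(μ₀, σ₀²) prior on μ is conjugate. Posterior precision = 1/σ₀² + n/σ²; posterior mean is the precision-weighted average of μ₀ and x̄.
σ₀² = 2.09² = 4.3681, σ² = 1.56² = 2.4336; σ² + n·σ₀² = 2.4336 + 14·4.3681 = 63.587.
Posterior precision = 1/σ₀² + n/σ² = 1/4.3681 + 14/2.4336 = (σ² + n·σ₀²)/(σ₀²σ²) = 63.587/(4.3681·2.4336); posterior variance σₙ² = σ₀²σ²/(σ² + n·σ₀²) = 4.3681·2.4336/63.587 = 0.167176.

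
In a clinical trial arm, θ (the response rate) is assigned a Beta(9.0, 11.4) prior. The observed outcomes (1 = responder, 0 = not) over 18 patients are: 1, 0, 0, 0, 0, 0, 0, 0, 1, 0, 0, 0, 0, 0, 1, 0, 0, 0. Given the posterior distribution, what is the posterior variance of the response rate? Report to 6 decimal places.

The Beta prior is conjugate to a Binomial/Bernoulli likelihood; the update adds successes to α and failures to β.
Posterior: Beta(α+k, β+n−k) = Beta(9.0+3, 11.4+15) = Beta(12.0, 26.4).
Var = αβ/((α+β)²(α+β+1)) = 12.0·26.4/(38.4²·39.4) = 0.005453.

0.005453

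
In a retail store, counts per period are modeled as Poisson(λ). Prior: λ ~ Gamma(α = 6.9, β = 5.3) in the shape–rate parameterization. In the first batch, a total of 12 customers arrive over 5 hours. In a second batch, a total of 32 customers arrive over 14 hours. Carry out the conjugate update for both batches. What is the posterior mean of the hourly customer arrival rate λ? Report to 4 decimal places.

With a Gamma(shape α, rate β) prior, the Poisson likelihood is conjugate: the posterior is Gamma(α + ΣXᵢ, β + n).
After batch 1: Gamma(α+S, β+n) = Gamma(6.9+12, 5.3+5) = Gamma(18.9, 10.3).
After batch 2: Gamma(α+S, β+n) = Gamma(18.9+32, 10.3+14) = Gamma(50.9, 24.3).
Posterior mean = α/β = 50.9/24.3 = 2.0947.

2.0947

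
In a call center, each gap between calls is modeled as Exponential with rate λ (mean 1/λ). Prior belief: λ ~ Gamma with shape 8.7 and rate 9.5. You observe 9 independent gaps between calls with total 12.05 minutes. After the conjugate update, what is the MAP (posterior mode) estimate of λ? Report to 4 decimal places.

With a Gamma(shape α, rate β) prior on the exponential rate λ, the posterior after n observations with total T = Σxᵢ is Gamma(α+n, β+T).
Posterior: Gamma(8.7+9, 9.5+12.05) = Gamma(17.7, 21.55).
Mode = (α−1)/β = 0.7749.

0.7749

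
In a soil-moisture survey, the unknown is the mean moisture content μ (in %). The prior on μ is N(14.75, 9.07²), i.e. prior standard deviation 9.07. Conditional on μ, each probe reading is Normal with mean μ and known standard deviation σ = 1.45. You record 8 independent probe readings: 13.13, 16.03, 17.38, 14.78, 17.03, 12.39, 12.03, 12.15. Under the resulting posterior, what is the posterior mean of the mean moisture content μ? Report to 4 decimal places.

For Normal data with known variance σ², a Normal(μ₀, σ₀²) prior on μ is conjugate. Posterior precision = 1/σ₀² + n/σ²; posterior mean is the precision-weighted average of μ₀ and x̄.
Σxᵢ = 13.13 + 16.03 + 17.38 + 14.78 + 17.03 + 12.39 + 12.03 + 12.15 = 114.92, so n·x̄ = 114.92.
σ₀² = 9.07² = 82.2649, σ² = 1.45² = 2.1025; σ² + n·σ₀² = 2.1025 + 8·82.2649 = 660.2217.
Posterior mean = (μ₀/σ₀² + n·x̄/σ²)/(1/σ₀² + n/σ²) = (σ²·μ₀ + σ₀²·n·x̄)/(σ² + n·σ₀²) = (2.1025·14.75 + 82.2649·114.92)/660.2217 = 9484.894183/660.2217 = 14.3662.

14.3662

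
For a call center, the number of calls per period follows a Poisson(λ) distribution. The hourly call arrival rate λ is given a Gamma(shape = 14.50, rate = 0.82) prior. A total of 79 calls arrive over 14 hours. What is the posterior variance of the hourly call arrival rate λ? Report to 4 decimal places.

0.4257

With a Gamma(shape α, rate β) prior, the Poisson likelihood is conjugate: the posterior is Gamma(α + ΣXᵢ, β + n).
Posterior: Gamma(α+S, β+n) = Gamma(14.50+79, 0.82+14) = Gamma(93.50, 14.82).
Var = α/β² = 93.50/14.82² = 0.4257.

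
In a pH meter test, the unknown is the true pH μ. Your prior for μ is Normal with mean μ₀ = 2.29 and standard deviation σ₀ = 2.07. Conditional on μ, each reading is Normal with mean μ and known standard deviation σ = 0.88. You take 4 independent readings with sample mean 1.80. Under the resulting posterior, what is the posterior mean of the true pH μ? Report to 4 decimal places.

For Normal data with known variance σ², a Normal(μ₀, σ₀²) prior on μ is conjugate. Posterior precision = 1/σ₀² + n/σ²; posterior mean is the precision-weighted average of μ₀ and x̄.
n·x̄ = 4·1.80 = 7.2.
σ₀² = 2.07² = 4.2849, σ² = 0.88² = 0.7744; σ² + n·σ₀² = 0.7744 + 4·4.2849 = 17.914.
Posterior mean = (μ₀/σ₀² + n·x̄/σ²)/(1/σ₀² + n/σ²) = (σ²·μ₀ + σ₀²·n·x̄)/(σ² + n·σ₀²) = (0.7744·2.29 + 4.2849·7.2)/17.914 = 32.624656/17.914 = 1.8212.

1.8212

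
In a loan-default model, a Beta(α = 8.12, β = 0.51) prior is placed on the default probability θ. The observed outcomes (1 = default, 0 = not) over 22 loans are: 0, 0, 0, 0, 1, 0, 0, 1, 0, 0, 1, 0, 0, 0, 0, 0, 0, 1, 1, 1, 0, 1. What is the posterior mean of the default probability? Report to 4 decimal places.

0.4936

The Beta prior is conjugate to a Binomial/Bernoulli likelihood; the update adds successes to α and failures to β.
Posterior: Beta(α+k, β+n−k) = Beta(8.12+7, 0.51+15) = Beta(15.12, 15.51).
Posterior mean = α/(α+β) = 15.12/30.63 = 0.4936.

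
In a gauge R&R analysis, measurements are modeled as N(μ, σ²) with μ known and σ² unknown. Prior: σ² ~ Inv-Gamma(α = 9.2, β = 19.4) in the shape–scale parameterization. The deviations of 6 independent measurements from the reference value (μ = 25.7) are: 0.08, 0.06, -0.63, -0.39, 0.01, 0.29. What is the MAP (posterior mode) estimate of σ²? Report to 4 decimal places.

1.4941

With known mean μ and an Inverse-Gamma(α, β) prior on σ², the Normal likelihood is conjugate: posterior is Inv-Gamma(α + n/2, β + Σ(xᵢ−μ)²/2).
Σ(xᵢ−μ)² = (0.08)² + (0.06)² + (-0.63)² + (-0.39)² + (0.01)² + (0.29)² = 0.6432.
Posterior: Inv-Gamma(9.2 + 6/2, 19.4 + 0.6432/2) = Inv-Gamma(12.20, 19.72160).
Mode = β/(α+1) = 19.72160/13.20 = 1.4941.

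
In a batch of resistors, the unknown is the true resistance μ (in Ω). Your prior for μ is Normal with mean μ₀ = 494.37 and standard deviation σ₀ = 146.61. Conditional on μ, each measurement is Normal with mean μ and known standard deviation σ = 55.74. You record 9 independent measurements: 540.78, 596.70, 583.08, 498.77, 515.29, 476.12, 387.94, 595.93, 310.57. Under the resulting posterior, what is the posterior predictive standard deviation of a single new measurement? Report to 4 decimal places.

For Normal data with known variance σ², a Normal(μ₀, σ₀²) prior on μ is conjugate. Posterior precision = 1/σ₀² + n/σ²; posterior mean is the precision-weighted average of μ₀ and x̄.
σ₀² = 146.61² = 21494.4921, σ² = 55.74² = 3106.9476; σ² + n·σ₀² = 3106.9476 + 9·21494.4921 = 196557.3765.
Posterior precision = 1/σ₀² + n/σ² = 1/21494.4921 + 9/3106.9476 = (σ² + n·σ₀²)/(σ₀²σ²) = 196557.3765/(21494.4921·3106.9476); posterior variance σₙ² = σ₀²σ²/(σ² + n·σ₀²) = 21494.4921·3106.9476/196557.3765 = 339.759626.
Predictive variance for one new observation = σₙ² + σ² = 21494.4921·3106.9476/196557.3765 + 3106.9476 = σ²·(σ₀² + 196557.3765)/196557.3765 = 3106.9476·218051.8686/196557.3765 = 3446.707226; SD = √(3106.9476·218051.8686/196557.3765) = 58.7087.

58.7087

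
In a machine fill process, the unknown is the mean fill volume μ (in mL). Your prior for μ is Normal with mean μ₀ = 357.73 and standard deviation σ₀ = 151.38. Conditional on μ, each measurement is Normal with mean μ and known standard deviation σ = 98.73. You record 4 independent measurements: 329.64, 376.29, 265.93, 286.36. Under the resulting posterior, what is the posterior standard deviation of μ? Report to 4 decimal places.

For Normal data with known variance σ², a Normal(μ₀, σ₀²) prior on μ is conjugate. Posterior precision = 1/σ₀² + n/σ²; posterior mean is the precision-weighted average of μ₀ and x̄.
σ₀² = 151.38² = 22915.9044, σ² = 98.73² = 9747.6129; σ² + n·σ₀² = 9747.6129 + 4·22915.9044 = 101411.2305.
Posterior precision = 1/σ₀² + n/σ² = 1/22915.9044 + 4/9747.6129 = (σ² + n·σ₀²)/(σ₀²σ²) = 101411.2305/(22915.9044·9747.6129); posterior variance σₙ² = σ₀²σ²/(σ² + n·σ₀²) = 22915.9044·9747.6129/101411.2305 = 2202.668918.
Posterior SD = √σₙ² = √(22915.9044·9747.6129/101411.2305) = 46.9326.

46.9326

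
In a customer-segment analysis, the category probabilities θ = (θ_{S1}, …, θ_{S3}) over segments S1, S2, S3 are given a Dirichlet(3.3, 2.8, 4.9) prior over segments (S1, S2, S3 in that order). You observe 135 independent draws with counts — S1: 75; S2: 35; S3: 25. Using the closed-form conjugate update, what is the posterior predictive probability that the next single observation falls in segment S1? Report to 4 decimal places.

The Dirichlet prior is conjugate to the Multinomial likelihood: each posterior αⱼ = prior αⱼ + observed count nⱼ.
Posterior concentration: (78.3, 37.8, 29.9), total = 146.0.
P(next = S1 | data) = α_{S1}/Σα = 0.5363.

0.5363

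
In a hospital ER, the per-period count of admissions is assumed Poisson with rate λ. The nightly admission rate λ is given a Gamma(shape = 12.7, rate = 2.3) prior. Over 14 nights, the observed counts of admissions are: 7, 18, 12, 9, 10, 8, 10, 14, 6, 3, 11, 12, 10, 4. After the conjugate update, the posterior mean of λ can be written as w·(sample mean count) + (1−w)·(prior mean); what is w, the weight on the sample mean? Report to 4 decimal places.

With a Gamma(shape α, rate β) prior, the Poisson likelihood is conjugate: the posterior is Gamma(α + ΣXᵢ, β + n).
Posterior mean = (α₀+S)/(β₀+n) = [n/(β₀+n)]·(S/n) + [β₀/(β₀+n)]·(α₀/β₀), so only n and β₀ enter the weight.
Weight on data w = n/(β₀+n) = 14/(2.3+14) = 14/16.3 = 0.8589.

0.8589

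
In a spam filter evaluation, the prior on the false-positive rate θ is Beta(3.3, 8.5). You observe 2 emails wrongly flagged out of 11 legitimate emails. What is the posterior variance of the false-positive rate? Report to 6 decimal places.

The Beta prior is conjugate to a Binomial/Bernoulli likelihood; the update adds successes to α and failures to β.
Posterior: Beta(α+k, β+n−k) = Beta(3.3+2, 8.5+9) = Beta(5.3, 17.5).
Var = αβ/((α+β)²(α+β+1)) = 5.3·17.5/(22.8²·23.8) = 0.007497.

0.007497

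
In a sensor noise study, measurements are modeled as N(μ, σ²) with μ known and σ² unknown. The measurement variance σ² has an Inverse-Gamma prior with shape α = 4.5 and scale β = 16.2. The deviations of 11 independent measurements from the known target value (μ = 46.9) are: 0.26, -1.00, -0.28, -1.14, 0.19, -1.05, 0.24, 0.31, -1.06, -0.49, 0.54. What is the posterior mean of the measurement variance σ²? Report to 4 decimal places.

2.0996

With known mean μ and an Inverse-Gamma(α, β) prior on σ², the Normal likelihood is conjugate: posterior is Inv-Gamma(α + n/2, β + Σ(xᵢ−μ)²/2).
Σ(xᵢ−μ)² = (0.26)² + (-1.00)² + (-0.28)² + (-1.14)² + (0.19)² + (-1.05)² + (0.24)² + (0.31)² + (-1.06)² + (-0.49)² + (0.54)² = 5.3932.
Posterior: Inv-Gamma(4.5 + 11/2, 16.2 + 5.3932/2) = Inv-Gamma(10.00, 18.89660).
E[σ²|data] = β/(α−1) = 18.89660/9.00 = 2.0996.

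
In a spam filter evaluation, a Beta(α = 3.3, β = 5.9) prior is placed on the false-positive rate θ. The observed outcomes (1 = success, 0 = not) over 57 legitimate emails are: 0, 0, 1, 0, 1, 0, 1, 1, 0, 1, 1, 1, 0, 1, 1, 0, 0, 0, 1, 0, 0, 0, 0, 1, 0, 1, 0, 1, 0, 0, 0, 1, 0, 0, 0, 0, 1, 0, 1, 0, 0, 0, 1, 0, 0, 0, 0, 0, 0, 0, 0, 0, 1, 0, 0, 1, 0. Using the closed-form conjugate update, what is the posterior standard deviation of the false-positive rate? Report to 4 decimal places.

0.0577

The Beta prior is conjugate to a Binomial/Bernoulli likelihood; the update adds successes to α and failures to β.
Posterior: Beta(α+k, β+n−k) = Beta(3.3+19, 5.9+38) = Beta(22.3, 43.9).
Var = αβ/((α+β)²(α+β+1)) = 22.3·43.9/(66.2²·67.2) = 0.00332418; SD = √0.00332418 = 0.0577.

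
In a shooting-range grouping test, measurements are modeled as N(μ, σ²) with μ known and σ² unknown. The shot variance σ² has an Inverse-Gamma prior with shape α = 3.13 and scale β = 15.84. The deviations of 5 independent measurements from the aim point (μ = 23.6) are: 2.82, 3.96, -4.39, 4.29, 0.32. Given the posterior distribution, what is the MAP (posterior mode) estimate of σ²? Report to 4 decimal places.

7.0206

With known mean μ and an Inverse-Gamma(α, β) prior on σ², the Normal likelihood is conjugate: posterior is Inv-Gamma(α + n/2, β + Σ(xᵢ−μ)²/2).
Σ(xᵢ−μ)² = (2.82)² + (3.96)² + (-4.39)² + (4.29)² + (0.32)² = 61.4126.
Posterior: Inv-Gamma(3.13 + 5/2, 15.84 + 61.4126/2) = Inv-Gamma(5.63, 46.54630).
Mode = β/(α+1) = 46.54630/6.63 = 7.0206.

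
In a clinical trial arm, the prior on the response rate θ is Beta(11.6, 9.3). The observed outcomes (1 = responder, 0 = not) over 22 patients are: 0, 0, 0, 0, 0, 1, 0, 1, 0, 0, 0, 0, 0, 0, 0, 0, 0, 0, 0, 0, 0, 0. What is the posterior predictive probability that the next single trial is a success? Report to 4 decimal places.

The Beta prior is conjugate to a Binomial/Bernoulli likelihood; the update adds successes to α and failures to β.
Posterior: Beta(α+k, β+n−k) = Beta(11.6+2, 9.3+20) = Beta(13.6, 29.3).
For a single future Bernoulli trial, P(success | data) = α/(α+β) = 0.3170.

0.3170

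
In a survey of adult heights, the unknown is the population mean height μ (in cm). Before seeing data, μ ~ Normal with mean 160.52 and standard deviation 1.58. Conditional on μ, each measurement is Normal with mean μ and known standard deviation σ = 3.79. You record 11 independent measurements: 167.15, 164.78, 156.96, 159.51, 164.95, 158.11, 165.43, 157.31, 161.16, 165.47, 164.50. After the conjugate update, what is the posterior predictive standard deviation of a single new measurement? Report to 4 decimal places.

For Normal data with known variance σ², a Normal(μ₀, σ₀²) prior on μ is conjugate. Posterior precision = 1/σ₀² + n/σ²; posterior mean is the precision-weighted average of μ₀ and x̄.
σ₀² = 1.58² = 2.4964, σ² = 3.79² = 14.3641; σ² + n·σ₀² = 14.3641 + 11·2.4964 = 41.8245.
Posterior precision = 1/σ₀² + n/σ² = 1/2.4964 + 11/14.3641 = (σ² + n·σ₀²)/(σ₀²σ²) = 41.8245/(2.4964·14.3641); posterior variance σₙ² = σ₀²σ²/(σ² + n·σ₀²) = 2.4964·14.3641/41.8245 = 0.857357.
Predictive variance for one new observation = σₙ² + σ² = 2.4964·14.3641/41.8245 + 14.3641 = σ²·(σ₀² + 41.8245)/41.8245 = 14.3641·44.3209/41.8245 = 15.221457; SD = √(14.3641·44.3209/41.8245) = 3.9015.

3.9015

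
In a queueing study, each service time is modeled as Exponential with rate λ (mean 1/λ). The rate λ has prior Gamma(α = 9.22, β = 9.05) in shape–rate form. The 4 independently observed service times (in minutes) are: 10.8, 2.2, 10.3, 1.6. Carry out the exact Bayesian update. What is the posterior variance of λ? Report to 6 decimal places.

0.011470

With a Gamma(shape α, rate β) prior on the exponential rate λ, the posterior after n observations with total T = Σxᵢ is Gamma(α+n, β+T).
Sum of observations T = 24.9 minutes; n = 4.
Posterior: Gamma(9.22+4, 9.05+24.9) = Gamma(13.22, 33.95).
Var = α/β² = 0.011470.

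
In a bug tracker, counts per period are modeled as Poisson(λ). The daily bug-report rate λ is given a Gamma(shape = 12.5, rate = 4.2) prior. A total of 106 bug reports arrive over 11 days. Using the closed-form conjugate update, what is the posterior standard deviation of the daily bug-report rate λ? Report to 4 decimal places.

With a Gamma(shape α, rate β) prior, the Poisson likelihood is conjugate: the posterior is Gamma(α + ΣXᵢ, β + n).
Posterior: Gamma(α+S, β+n) = Gamma(12.5+106, 4.2+11) = Gamma(118.5, 15.2).
SD = √α/β = √118.5/15.2 = 0.7162.

0.7162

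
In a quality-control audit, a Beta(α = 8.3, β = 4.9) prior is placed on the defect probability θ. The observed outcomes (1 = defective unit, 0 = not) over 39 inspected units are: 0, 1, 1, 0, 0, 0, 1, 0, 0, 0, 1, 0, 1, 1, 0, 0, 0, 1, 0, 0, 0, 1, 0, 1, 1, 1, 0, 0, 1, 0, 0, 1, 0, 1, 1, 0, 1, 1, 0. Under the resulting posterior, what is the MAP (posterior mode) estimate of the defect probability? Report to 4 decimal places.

The Beta prior is conjugate to a Binomial/Bernoulli likelihood; the update adds successes to α and failures to β.
Posterior: Beta(α+k, β+n−k) = Beta(8.3+17, 4.9+22) = Beta(25.3, 26.9).
Mode of Beta(a,b) for a,b>1 is (a−1)/(a+b−2) = 24.3/50.2 = 0.4841.

0.4841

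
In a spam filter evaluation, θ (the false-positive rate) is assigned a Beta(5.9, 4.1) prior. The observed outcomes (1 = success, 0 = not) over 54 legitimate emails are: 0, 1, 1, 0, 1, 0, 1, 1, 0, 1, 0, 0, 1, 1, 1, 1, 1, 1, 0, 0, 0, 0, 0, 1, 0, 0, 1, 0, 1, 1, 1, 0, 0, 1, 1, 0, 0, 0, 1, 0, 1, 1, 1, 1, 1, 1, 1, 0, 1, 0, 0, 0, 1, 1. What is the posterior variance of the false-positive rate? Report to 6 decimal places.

0.003789

The Beta prior is conjugate to a Binomial/Bernoulli likelihood; the update adds successes to α and failures to β.
Posterior: Beta(α+k, β+n−k) = Beta(5.9+30, 4.1+24) = Beta(35.9, 28.1).
Var = αβ/((α+β)²(α+β+1)) = 35.9·28.1/(64.0²·65.0) = 0.003789.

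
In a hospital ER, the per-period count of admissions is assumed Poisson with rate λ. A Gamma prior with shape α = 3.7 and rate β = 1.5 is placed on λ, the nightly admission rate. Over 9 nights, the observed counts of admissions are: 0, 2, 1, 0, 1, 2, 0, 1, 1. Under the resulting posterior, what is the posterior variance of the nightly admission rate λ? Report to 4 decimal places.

With a Gamma(shape α, rate β) prior, the Poisson likelihood is conjugate: the posterior is Gamma(α + ΣXᵢ, β + n).
Sum of counts S = 8 over n = 9 nights.
Posterior: Gamma(α+S, β+n) = Gamma(3.7+8, 1.5+9) = Gamma(11.7, 10.5).
Var = α/β² = 11.7/10.5² = 0.1061.

0.1061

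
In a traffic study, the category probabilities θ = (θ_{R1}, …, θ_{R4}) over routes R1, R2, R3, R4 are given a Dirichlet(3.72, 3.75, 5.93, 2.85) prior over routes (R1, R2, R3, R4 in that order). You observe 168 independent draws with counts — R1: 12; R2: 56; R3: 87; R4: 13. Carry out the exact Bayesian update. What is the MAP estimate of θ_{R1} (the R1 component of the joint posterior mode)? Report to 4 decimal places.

The Dirichlet prior is conjugate to the Multinomial likelihood: each posterior αⱼ = prior αⱼ + observed count nⱼ.
Posterior concentration: (15.72, 59.75, 92.93, 15.85), total = 184.25.
Joint mode component: (α_{R1}−1)/(Σα−K) = 14.72/180.25 = 0.0817.

0.0817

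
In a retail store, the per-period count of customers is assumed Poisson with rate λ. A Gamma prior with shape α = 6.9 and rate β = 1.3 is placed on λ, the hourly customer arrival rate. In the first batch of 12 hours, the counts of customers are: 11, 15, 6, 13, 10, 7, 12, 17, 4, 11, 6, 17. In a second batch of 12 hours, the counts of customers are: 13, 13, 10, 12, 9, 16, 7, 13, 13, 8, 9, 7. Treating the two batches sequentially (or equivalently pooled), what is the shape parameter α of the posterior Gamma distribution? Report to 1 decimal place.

With a Gamma(shape α, rate β) prior, the Poisson likelihood is conjugate: the posterior is Gamma(α + ΣXᵢ, β + n).
Batch 1: sum of counts S = 129 over n = 12 hours.
After batch 1: Gamma(α+S, β+n) = Gamma(6.9+129, 1.3+12) = Gamma(135.9, 13.3).
Batch 2: sum of counts S = 130 over n = 12 hours.
After batch 2: Gamma(α+S, β+n) = Gamma(135.9+130, 13.3+12) = Gamma(265.9, 25.3).
Posterior α = 265.9.

265.9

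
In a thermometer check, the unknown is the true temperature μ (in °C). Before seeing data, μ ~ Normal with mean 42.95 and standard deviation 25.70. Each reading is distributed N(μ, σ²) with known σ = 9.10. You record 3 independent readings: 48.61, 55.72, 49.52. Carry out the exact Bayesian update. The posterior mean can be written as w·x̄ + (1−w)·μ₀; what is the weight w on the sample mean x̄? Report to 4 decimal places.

0.9599

For Normal data with known variance σ², a Normal(μ₀, σ₀²) prior on μ is conjugate. Posterior precision = 1/σ₀² + n/σ²; posterior mean is the precision-weighted average of μ₀ and x̄.
σ₀² = 25.70² = 660.49, σ² = 9.10² = 82.81. Prior precision 1/σ₀² = 1/660.49; data precision n/σ² = 3/82.81.
w = (n/σ²)/(1/σ₀² + n/σ²) = n·σ₀²/(σ² + n·σ₀²) = 3·660.49/(82.81 + 3·660.49) = 1981.47/2064.28 = 0.9599.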